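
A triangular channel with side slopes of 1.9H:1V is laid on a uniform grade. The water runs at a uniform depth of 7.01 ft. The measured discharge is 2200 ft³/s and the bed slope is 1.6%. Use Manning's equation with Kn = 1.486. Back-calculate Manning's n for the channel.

n = 0.017

For a triangular section with side slope z = 1.9: A = zy² = 1.9×7.01² = 93.37 ft²; P = 2y√(1+z²) = 2×7.01×2.147 = 30.1 ft.
Hydraulic radius R = A/P = 93.37/30.1 = 3.102 ft.
Rearranging Manning's equation: n = (1.486/Q) A R^(2/3) S^(1/2) = (1.486/2200) × 93.37 × 3.102^(2/3) × √0.016 = 0.017.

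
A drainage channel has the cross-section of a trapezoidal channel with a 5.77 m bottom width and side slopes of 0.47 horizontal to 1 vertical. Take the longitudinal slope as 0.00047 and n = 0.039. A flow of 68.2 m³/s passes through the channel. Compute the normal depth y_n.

Manning's equation rearranged: A R^(2/3) = nQ / (1·√S) = 0.039 × 68.2 / (√0.00047) = 122.7.
At y = 4.97 m: A R^(2/3) = 72.31 — too small.
At y = 7.28 m: A R^(2/3) = 141.1 — too large.
At y = 6.73 m: A R^(2/3) = 122.6 — ≈ 122.7.

y_n = 6.73 m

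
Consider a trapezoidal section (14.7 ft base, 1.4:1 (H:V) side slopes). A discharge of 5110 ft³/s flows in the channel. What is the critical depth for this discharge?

At critical depth, Q² T / (g A³) = 1, i.e. A³/T = Q²/g = 5110²/32.2 = 810900.
Trying y = 9.9 ft: A³/T = 532900 — too small.
Trying y = 12.3 ft: A³/T = 1232000 — too large.
Trying y = 11 ft: A³/T = 797700 — close enough.

y_c = 11 ft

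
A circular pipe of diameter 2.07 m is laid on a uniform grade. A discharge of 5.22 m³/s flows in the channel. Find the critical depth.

At critical depth, Q² T / (g A³) = 1, i.e. A³/T = Q²/g = 5.22²/9.81 = 2.778.
Trying y = 1.18 m: A³/T = 3.798 — too large.
Trying y = 0.777 m: A³/T = 0.767 — too small.
Trying y = 1.09 m: A³/T = 2.805 — matches.

y_c = 1.09 m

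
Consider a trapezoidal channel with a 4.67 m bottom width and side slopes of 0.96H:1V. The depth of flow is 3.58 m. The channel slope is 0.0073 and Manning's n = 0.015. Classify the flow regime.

supercritical

With bottom width b = 4.67 m and side slope z = 0.96: A = (b + zy)y = (4.67 + 0.96×3.58)×3.58 = 29.02 m²; P = b + 2y√(1+z²) = 4.67 + 2×3.58×1.386 = 14.6 m.
Hydraulic radius R = A/P = 29.02/14.6 = 1.988 m.
V = (1/n) R^(2/3) √S = (1/0.015) × 1.988^(2/3) × √0.0073 = 9.007 m/s. Hydraulic depth D_h = A/T = 29.02/11.54 = 2.514 m.
Froude number Fr = V/√(g·D_h) = 9.007/√(9.81×2.514) = 1.81, which is greater than 1, so the flow is supercritical.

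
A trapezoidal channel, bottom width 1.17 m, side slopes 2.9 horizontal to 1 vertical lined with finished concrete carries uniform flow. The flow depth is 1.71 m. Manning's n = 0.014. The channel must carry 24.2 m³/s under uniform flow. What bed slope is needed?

S = 0.0012

With bottom width b = 1.17 m and side slope z = 2.9: A = (b + zy)y = (1.17 + 2.9×1.71)×1.71 = 10.48 m²; P = b + 2y√(1+z²) = 1.17 + 2×1.71×3.068 = 11.66 m.
Hydraulic radius R = A/P = 10.48/11.66 = 0.8988 m.
From Manning's equation, S = [nQ / (1 A R^(2/3))]² = [0.014 × 24.2 / (1 × 10.48 × 0.8988^(2/3))]² = 0.0012.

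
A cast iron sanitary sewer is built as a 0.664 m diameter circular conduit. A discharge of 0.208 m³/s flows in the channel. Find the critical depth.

y_c = 0.286 m

At critical depth, Q² T / (g A³) = 1, i.e. A³/T = Q²/g = 0.208²/9.81 = 0.00441.
Trying y = 0.35 m: A³/T = 0.009563 — over.
Trying y = 0.233 m: A³/T = 0.002009 — short.
Trying y = 0.286 m: A³/T = 0.004418 — ≈ 0.00441.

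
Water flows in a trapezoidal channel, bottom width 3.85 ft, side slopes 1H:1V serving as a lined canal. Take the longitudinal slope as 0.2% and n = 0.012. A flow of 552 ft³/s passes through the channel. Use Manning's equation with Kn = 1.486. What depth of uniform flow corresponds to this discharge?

y_n = 5.53 ft

Manning's equation rearranged: A R^(2/3) = nQ / (1.486·√S) = 0.012 × 552 / (1.486 × √0.002) = 99.68.
At y = 6.14 ft: A R^(2/3) = 124.5 — too large.
At y = 5.53 ft: A R^(2/3) = 99.61 — ≈ 99.68.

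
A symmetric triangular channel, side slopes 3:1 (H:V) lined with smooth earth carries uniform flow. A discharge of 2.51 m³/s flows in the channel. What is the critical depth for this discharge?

y_c = 0.677 m

At critical depth, Q² T / (g A³) = 1, i.e. A³/T = Q²/g = 2.51²/9.81 = 0.6422.
Trying y = 0.567 m: A³/T = 0.2637 — short.
Trying y = 0.761 m: A³/T = 1.149 — over.
Trying y = 0.677 m: A³/T = 0.64 — close enough.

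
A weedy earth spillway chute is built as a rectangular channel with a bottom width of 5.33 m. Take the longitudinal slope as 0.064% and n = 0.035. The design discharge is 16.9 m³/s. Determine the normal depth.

Manning's equation rearranged: A R^(2/3) = nQ / (1·√S) = 0.035 × 16.9 / (√0.00064) = 23.38.
Trying y = 2.69 m: A R^(2/3) = 17.42 — too small.
Trying y = 4.27 m: A R^(2/3) = 31.66 — too large.
Trying y = 3.37 m: A R^(2/3) = 23.41 — close enough.

y_n = 3.37 m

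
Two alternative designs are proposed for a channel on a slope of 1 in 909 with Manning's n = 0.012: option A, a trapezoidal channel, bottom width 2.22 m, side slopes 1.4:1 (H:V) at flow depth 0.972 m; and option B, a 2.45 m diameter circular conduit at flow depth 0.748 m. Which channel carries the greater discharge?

channel A

Channel A: With bottom width b = 2.22 m and side slope z = 1.4: A = (b + zy)y = (2.22 + 1.4×0.972)×0.972 = 3.481 m²; P = b + 2y√(1+z²) = 2.22 + 2×0.972×1.72 = 5.565 m. Hydraulic radius R = A/P = 3.481/5.565 = 0.6255 m. Q_A = (1/0.012)·3.481·0.6255^(2/3)·√0.0011 = 7.036 m³/s.
Channel B: For a circular section of diameter D = 2.45 m at depth y = 0.748 m, the central angle is θ = 2 arccos(1 − 2y/D) = 2.342 rad. Then A = (D²/8)(θ − sin θ) = 1.219 m² and P = Dθ/2 = 2.869 m. Hydraulic radius R = A/P = 1.219/2.869 = 0.4249 m. Q_B = (1/0.012)·1.219·0.4249^(2/3)·√0.0011 = 1.904 m³/s.
Q_A = 7.036 m³/s vs Q_B = 1.904 m³/s, so channel A carries more.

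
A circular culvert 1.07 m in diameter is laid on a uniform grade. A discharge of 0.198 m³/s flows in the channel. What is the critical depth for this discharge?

At critical depth, Q² T / (g A³) = 1, i.e. A³/T = Q²/g = 0.198²/9.81 = 0.003996.
Try y = 0.294 m: A³/T = 0.008468 — high.
Try y = 0.166 m: A³/T = 0.0009041 — low.
Try y = 0.242 m: A³/T = 0.003966 — close enough.

y_c = 0.242 m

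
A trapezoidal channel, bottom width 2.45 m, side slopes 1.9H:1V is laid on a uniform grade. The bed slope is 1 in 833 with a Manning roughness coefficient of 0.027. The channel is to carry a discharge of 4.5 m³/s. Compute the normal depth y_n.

Manning's equation rearranged: A R^(2/3) = nQ / (1·√S) = 0.027 × 4.5 / (√0.0012) = 3.507.
Try y = 1.16 m: A R^(2/3) = 4.363 — over.
Try y = 0.761 m: A R^(2/3) = 1.914 — short.
Try y = 1.04 m: A R^(2/3) = 3.509 — matches.

y_n = 1.04 m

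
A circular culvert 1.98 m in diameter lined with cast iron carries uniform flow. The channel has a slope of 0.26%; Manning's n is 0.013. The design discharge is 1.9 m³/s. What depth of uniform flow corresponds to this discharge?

y_n = 0.677 m

Manning's equation rearranged: A R^(2/3) = nQ / (1·√S) = 0.013 × 1.9 / (√0.0026) = 0.4844.
Try y = 0.789 m: A R^(2/3) = 0.6448 — too large.
Try y = 0.52 m: A R^(2/3) = 0.2909 — too small.
Try y = 0.677 m: A R^(2/3) = 0.4847 — close enough.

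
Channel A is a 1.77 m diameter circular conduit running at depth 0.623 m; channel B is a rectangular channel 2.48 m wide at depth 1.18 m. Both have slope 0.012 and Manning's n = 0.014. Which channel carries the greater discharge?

Channel A: For a circular section of diameter D = 1.77 m at depth y = 0.623 m, the central angle is θ = 2 arccos(1 − 2y/D) = 2.54 rad. Then A = (D²/8)(θ − sin θ) = 0.7734 m² and P = Dθ/2 = 2.248 m. Hydraulic radius R = A/P = 0.7734/2.248 = 0.344 m. Q_A = (1/0.014)·0.7734·0.344^(2/3)·√0.012 = 2.971 m³/s.
Channel B: Flow area A = b·y = 2.48 × 1.18 = 2.926 m². Wetted perimeter P = b + 2y = 2.48 + 2×1.18 = 4.84 m. Hydraulic radius R = A/P = 2.926/4.84 = 0.6046 m. Q_B = (1/0.014)·2.926·0.6046^(2/3)·√0.012 = 16.37 m³/s.
Q_A = 2.971 m³/s vs Q_B = 16.37 m³/s, so channel B carries more.

channel B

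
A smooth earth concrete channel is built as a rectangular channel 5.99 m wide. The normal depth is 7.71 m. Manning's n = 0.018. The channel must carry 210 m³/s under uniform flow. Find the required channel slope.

Flow area A = b·y = 5.99 × 7.71 = 46.18 m². Wetted perimeter P = b + 2y = 5.99 + 2×7.71 = 21.41 m.
Hydraulic radius R = A/P = 46.18/21.41 = 2.157 m.
From Manning's equation, S = [nQ / (1 A R^(2/3))]² = [0.018 × 210 / (1 × 46.18 × 2.157^(2/3))]² = 0.0024.

S = 0.0024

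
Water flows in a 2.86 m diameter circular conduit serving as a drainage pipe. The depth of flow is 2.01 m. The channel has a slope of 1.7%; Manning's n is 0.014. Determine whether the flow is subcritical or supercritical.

For a circular section of diameter D = 2.86 m at depth y = 2.01 m, the central angle is θ = 2 arccos(1 − 2y/D) = 3.977 rad. Then A = (D²/8)(θ − sin θ) = 4.824 m² and P = Dθ/2 = 5.687 m.
Hydraulic radius R = A/P = 4.824/5.687 = 0.8483 m.
V = (1/n) R^(2/3) √S = (1/0.014) × 0.8483^(2/3) × √0.017 = 8.346 m/s. Hydraulic depth D_h = A/T = 4.824/2.614 = 1.845 m.
Froude number Fr = V/√(g·D_h) = 8.346/√(9.81×1.845) = 1.96, which is greater than 1, so the flow is supercritical.

supercritical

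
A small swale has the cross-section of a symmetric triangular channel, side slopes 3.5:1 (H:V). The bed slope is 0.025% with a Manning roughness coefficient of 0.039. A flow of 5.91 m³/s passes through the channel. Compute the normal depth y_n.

Manning's equation rearranged: A R^(2/3) = nQ / (1·√S) = 0.039 × 5.91 / (√0.00025) = 14.58.
Try y = 1.78 m: A R^(2/3) = 9.996 — low.
Try y = 2.58 m: A R^(2/3) = 26.9 — high.
Try y = 2.05 m: A R^(2/3) = 14.57 — ≈ 14.58.

y_n = 2.05 m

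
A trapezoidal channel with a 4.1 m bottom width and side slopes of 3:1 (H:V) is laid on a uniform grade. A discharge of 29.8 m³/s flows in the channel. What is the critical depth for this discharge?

y_c = 1.29 m

At critical depth, Q² T / (g A³) = 1, i.e. A³/T = Q²/g = 29.8²/9.81 = 90.52.
At y = 0.967 m: A³/T = 31.34 — short.
At y = 1.29 m: A³/T = 91.79 — ≈ 90.52.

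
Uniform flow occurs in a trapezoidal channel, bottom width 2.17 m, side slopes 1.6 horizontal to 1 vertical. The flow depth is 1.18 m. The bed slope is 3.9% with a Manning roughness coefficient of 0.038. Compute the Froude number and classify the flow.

supercritical

With bottom width b = 2.17 m and side slope z = 1.6: A = (b + zy)y = (2.17 + 1.6×1.18)×1.18 = 4.788 m²; P = b + 2y√(1+z²) = 2.17 + 2×1.18×1.887 = 6.623 m.
Hydraulic radius R = A/P = 4.788/6.623 = 0.723 m.
V = (1/n) R^(2/3) √S = (1/0.038) × 0.723^(2/3) × √0.039 = 4.186 m/s. Hydraulic depth D_h = A/T = 4.788/5.946 = 0.8053 m.
Froude number Fr = V/√(g·D_h) = 4.186/√(9.81×0.8053) = 1.49, which is greater than 1, so the flow is supercritical.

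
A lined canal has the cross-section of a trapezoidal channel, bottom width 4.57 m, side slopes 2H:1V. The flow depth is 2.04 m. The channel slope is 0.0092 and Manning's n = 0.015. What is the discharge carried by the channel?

Q = 134 m³/s

With bottom width b = 4.57 m and side slope z = 2: A = (b + zy)y = (4.57 + 2×2.04)×2.04 = 17.65 m²; P = b + 2y√(1+z²) = 4.57 + 2×2.04×2.236 = 13.69 m.
Hydraulic radius R = A/P = 17.65/13.69 = 1.289 m.
Manning's equation: Q = (1/n) A R^(2/3) S^(1/2) = (1/0.015) × 17.65 × 1.289^(2/3) × 0.0092^(1/2) = 134 m³/s.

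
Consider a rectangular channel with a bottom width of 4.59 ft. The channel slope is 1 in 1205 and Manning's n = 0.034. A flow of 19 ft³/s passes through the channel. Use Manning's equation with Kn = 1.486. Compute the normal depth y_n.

y_n = 2.81 ft

Manning's equation rearranged: A R^(2/3) = nQ / (1.486·√S) = 0.034 × 19 / (1.486 × √0.0008299) = 15.09.
Try y = 2.52 ft: A R^(2/3) = 13.07 — short.
Try y = 2.81 ft: A R^(2/3) = 15.07 — close enough.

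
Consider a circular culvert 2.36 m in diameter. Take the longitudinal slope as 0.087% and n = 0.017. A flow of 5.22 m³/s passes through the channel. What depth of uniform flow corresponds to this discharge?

y_n = 1.89 m

Manning's equation rearranged: A R^(2/3) = nQ / (1·√S) = 0.017 × 5.22 / (√0.00087) = 3.009.
Trying y = 1.48 m: A R^(2/3) = 2.21 — low.
Trying y = 1.89 m: A R^(2/3) = 3.011 — close enough.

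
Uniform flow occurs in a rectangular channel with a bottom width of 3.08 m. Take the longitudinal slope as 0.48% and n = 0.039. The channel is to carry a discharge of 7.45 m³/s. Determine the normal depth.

y_n = 1.6 m

Manning's equation rearranged: A R^(2/3) = nQ / (1·√S) = 0.039 × 7.45 / (√0.0048) = 4.194.
At y = 1.87 m: A R^(2/3) = 5.146 — high.
At y = 1.25 m: A R^(2/3) = 3.006 — low.
At y = 1.6 m: A R^(2/3) = 4.193 — close enough.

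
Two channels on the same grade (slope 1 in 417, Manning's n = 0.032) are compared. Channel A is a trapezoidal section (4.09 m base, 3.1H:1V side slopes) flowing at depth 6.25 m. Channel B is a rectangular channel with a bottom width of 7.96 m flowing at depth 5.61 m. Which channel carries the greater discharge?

channel A

Channel A: With bottom width b = 4.09 m and side slope z = 3.1: A = (b + zy)y = (4.09 + 3.1×6.25)×6.25 = 146.7 m²; P = b + 2y√(1+z²) = 4.09 + 2×6.25×3.257 = 44.81 m. Hydraulic radius R = A/P = 146.7/44.81 = 3.273 m. Q_A = (1/0.032)·146.7·3.273^(2/3)·√0.002398 = 494.8 m³/s.
Channel B: Flow area A = b·y = 7.96 × 5.61 = 44.66 m². Wetted perimeter P = b + 2y = 7.96 + 2×5.61 = 19.18 m. Hydraulic radius R = A/P = 44.66/19.18 = 2.328 m. Q_B = (1/0.032)·44.66·2.328^(2/3)·√0.002398 = 120 m³/s.
Q_A = 494.8 m³/s vs Q_B = 120 m³/s, so channel A carries more.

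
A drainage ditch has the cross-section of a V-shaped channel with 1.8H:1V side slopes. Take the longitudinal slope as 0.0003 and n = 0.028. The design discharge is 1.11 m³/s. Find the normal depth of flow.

Manning's equation rearranged: A R^(2/3) = nQ / (1·√S) = 0.028 × 1.11 / (√0.0003) = 1.794.
Trying y = 1.42 m: A R^(2/3) = 2.641 — too large.
Trying y = 1.23 m: A R^(2/3) = 1.8 — close enough.

y_n = 1.23 m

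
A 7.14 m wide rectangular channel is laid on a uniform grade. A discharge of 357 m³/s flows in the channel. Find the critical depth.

For a rectangular channel, critical depth y_c = (q²/g)^(1/3) where q = Q/b = 357/7.14 = 50 m²/s.
So y_c = (50²/9.81)^(1/3) = 6.34 m.

y_c = 6.34 m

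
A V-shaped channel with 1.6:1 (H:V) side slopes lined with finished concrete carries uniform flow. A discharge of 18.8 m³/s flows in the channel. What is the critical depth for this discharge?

At critical depth, Q² T / (g A³) = 1, i.e. A³/T = Q²/g = 18.8²/9.81 = 36.03.
At y = 2.33 m: A³/T = 87.9 — high.
At y = 1.34 m: A³/T = 5.53 — low.
At y = 1.95 m: A³/T = 36.09 — matches.

y_c = 1.95 m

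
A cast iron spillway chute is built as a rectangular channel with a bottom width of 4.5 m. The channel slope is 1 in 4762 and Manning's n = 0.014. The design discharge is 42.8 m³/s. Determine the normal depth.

y_n = 6.52 m

Manning's equation rearranged: A R^(2/3) = nQ / (1·√S) = 0.014 × 42.8 / (√0.00021) = 41.35.
Try y = 5.14 m: A R^(2/3) = 31.18 — short.
Try y = 8.29 m: A R^(2/3) = 54.58 — over.
Try y = 6.52 m: A R^(2/3) = 41.34 — matches.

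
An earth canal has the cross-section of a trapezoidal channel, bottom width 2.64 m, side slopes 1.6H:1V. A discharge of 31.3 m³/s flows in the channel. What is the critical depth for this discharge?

y_c = 1.73 m

At critical depth, Q² T / (g A³) = 1, i.e. A³/T = Q²/g = 31.3²/9.81 = 99.87.
Trying y = 2.2 m: A³/T = 257.1 — high.
Trying y = 1.46 m: A³/T = 52.44 — low.
Trying y = 1.73 m: A³/T = 100.2 — ≈ 99.87.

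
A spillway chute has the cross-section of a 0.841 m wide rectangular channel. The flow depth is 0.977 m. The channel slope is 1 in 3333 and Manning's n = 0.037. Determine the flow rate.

Q = 0.17 m³/s

Flow area A = b·y = 0.841 × 0.977 = 0.8217 m². Wetted perimeter P = b + 2y = 0.841 + 2×0.977 = 2.795 m.
Hydraulic radius R = A/P = 0.8217/2.795 = 0.294 m.
Manning's equation: Q = (1/n) A R^(2/3) S^(1/2) = (1/0.037) × 0.8217 × 0.294^(2/3) × 0.0003^(1/2) = 0.17 m³/s.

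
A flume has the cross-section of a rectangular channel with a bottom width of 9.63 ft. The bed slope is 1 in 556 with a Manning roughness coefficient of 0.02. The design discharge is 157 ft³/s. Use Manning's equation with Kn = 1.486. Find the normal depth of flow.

Manning's equation rearranged: A R^(2/3) = nQ / (1.486·√S) = 0.02 × 157 / (1.486 × √0.001799) = 49.83.
Trying y = 3.85 ft: A R^(2/3) = 61.56 — over.
Trying y = 3.3 ft: A R^(2/3) = 49.74 — matches.

y_n = 3.3 ft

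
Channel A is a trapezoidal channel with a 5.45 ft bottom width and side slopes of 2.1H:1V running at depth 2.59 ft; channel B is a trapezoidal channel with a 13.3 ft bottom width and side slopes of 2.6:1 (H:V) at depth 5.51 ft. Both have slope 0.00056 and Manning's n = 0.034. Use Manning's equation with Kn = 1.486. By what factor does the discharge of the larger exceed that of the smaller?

Channel A: With bottom width b = 5.45 ft and side slope z = 2.1: A = (b + zy)y = (5.45 + 2.1×2.59)×2.59 = 28.2 ft²; P = b + 2y√(1+z²) = 5.45 + 2×2.59×2.326 = 17.5 ft. Hydraulic radius R = A/P = 28.2/17.5 = 1.612 ft. Q_A = (1.486/0.034)·28.2·1.612^(2/3)·√0.00056 = 40.1 ft³/s.
Channel B: With bottom width b = 13.3 ft and side slope z = 2.6: A = (b + zy)y = (13.3 + 2.6×5.51)×5.51 = 152.2 ft²; P = b + 2y√(1+z²) = 13.3 + 2×5.51×2.786 = 44 ft. Hydraulic radius R = A/P = 152.2/44 = 3.46 ft. Q_B = (1.486/0.034)·152.2·3.46^(2/3)·√0.00056 = 360.1 ft³/s.
The larger discharge is 360.1 ft³/s and the smaller is 40.1 ft³/s; the ratio is 8.98.

8.98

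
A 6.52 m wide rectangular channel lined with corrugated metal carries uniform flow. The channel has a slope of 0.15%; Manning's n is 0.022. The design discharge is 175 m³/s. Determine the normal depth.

Manning's equation rearranged: A R^(2/3) = nQ / (1·√S) = 0.022 × 175 / (√0.0015) = 99.41.
At y = 9.51 m: A R^(2/3) = 112 — over.
At y = 7.46 m: A R^(2/3) = 83.98 — short.
At y = 8.59 m: A R^(2/3) = 99.37 — matches.

y_n = 8.59 m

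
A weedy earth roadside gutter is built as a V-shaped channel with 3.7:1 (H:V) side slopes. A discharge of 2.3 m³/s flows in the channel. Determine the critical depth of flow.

At critical depth, Q² T / (g A³) = 1, i.e. A³/T = Q²/g = 2.3²/9.81 = 0.5392.
At y = 0.443 m: A³/T = 0.1168 — low.
At y = 0.669 m: A³/T = 0.9173 — high.
At y = 0.602 m: A³/T = 0.5412 — ≈ 0.5392.

y_c = 0.602 m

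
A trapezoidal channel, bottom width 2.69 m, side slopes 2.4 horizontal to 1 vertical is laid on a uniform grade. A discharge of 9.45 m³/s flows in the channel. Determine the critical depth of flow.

y_c = 0.838 m

At critical depth, Q² T / (g A³) = 1, i.e. A³/T = Q²/g = 9.45²/9.81 = 9.103.
At y = 0.705 m: A³/T = 4.854 — low.
At y = 1.02 m: A³/T = 18.97 — high.
At y = 0.838 m: A³/T = 9.109 — ≈ 9.103.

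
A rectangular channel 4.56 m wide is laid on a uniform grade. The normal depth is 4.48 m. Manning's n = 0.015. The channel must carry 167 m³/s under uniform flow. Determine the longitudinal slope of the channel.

S = 0.00867

Flow area A = b·y = 4.56 × 4.48 = 20.43 m². Wetted perimeter P = b + 2y = 4.56 + 2×4.48 = 13.52 m.
Hydraulic radius R = A/P = 20.43/13.52 = 1.511 m.
From Manning's equation, S = [nQ / (1 A R^(2/3))]² = [0.015 × 167 / (1 × 20.43 × 1.511^(2/3))]² = 0.00867.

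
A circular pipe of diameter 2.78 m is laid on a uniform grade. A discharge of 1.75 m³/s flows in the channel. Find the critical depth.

y_c = 0.566 m

At critical depth, Q² T / (g A³) = 1, i.e. A³/T = Q²/g = 1.75²/9.81 = 0.3122.
Try y = 0.422 m: A³/T = 0.09825 — too small.
Try y = 0.628 m: A³/T = 0.4673 — too large.
Try y = 0.566 m: A³/T = 0.3112 — matches.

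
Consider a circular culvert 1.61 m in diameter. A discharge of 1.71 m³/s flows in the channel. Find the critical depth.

At critical depth, Q² T / (g A³) = 1, i.e. A³/T = Q²/g = 1.71²/9.81 = 0.2981.
Try y = 0.581 m: A³/T = 0.1876 — short.
Try y = 0.771 m: A³/T = 0.5555 — over.
Try y = 0.655 m: A³/T = 0.2975 — matches.

y_c = 0.655 m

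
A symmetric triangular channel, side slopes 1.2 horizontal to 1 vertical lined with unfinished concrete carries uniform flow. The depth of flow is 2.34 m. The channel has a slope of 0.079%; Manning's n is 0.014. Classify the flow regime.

subcritical

For a triangular section with side slope z = 1.2: A = zy² = 1.2×2.34² = 6.571 m²; P = 2y√(1+z²) = 2×2.34×1.562 = 7.31 m.
Hydraulic radius R = A/P = 6.571/7.31 = 0.8988 m.
V = (1/n) R^(2/3) √S = (1/0.014) × 0.8988^(2/3) × √0.00079 = 1.87 m/s. Hydraulic depth D_h = A/T = 6.571/5.616 = 1.17 m.
Froude number Fr = V/√(g·D_h) = 1.87/√(9.81×1.17) = 0.552, which is less than 1, so the flow is subcritical.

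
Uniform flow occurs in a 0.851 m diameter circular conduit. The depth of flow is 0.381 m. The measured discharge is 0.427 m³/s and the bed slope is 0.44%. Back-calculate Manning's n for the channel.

n = 0.013

For a circular section of diameter D = 0.851 m at depth y = 0.381 m, the central angle is θ = 2 arccos(1 − 2y/D) = 2.932 rad. Then A = (D²/8)(θ − sin θ) = 0.2466 m² and P = Dθ/2 = 1.248 m.
Hydraulic radius R = A/P = 0.2466/1.248 = 0.1977 m.
Rearranging Manning's equation: n = (1/Q) A R^(2/3) S^(1/2) = (1/0.427) × 0.2466 × 0.1977^(2/3) × √0.0044 = 0.013.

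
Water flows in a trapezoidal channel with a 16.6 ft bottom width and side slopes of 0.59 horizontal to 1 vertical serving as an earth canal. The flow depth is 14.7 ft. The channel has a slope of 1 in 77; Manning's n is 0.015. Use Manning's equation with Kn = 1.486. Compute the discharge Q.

Q = 15800 ft³/s

With bottom width b = 16.6 ft and side slope z = 0.59: A = (b + zy)y = (16.6 + 0.59×14.7)×14.7 = 371.5 ft²; P = b + 2y√(1+z²) = 16.6 + 2×14.7×1.161 = 50.74 ft.
Hydraulic radius R = A/P = 371.5/50.74 = 7.323 ft.
Manning's equation: Q = (1.486/n) A R^(2/3) S^(1/2) = (1.486/0.015) × 371.5 × 7.323^(2/3) × 0.01299^(1/2) = 15800 ft³/s.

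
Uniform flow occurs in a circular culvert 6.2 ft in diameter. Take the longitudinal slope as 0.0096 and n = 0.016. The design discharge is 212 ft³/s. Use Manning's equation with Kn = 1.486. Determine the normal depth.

Manning's equation rearranged: A R^(2/3) = nQ / (1.486·√S) = 0.016 × 212 / (1.486 × √0.0096) = 23.3.
Trying y = 2.61 ft: A R^(2/3) = 14.95 — low.
Trying y = 4.23 ft: A R^(2/3) = 32.72 — high.
Trying y = 3.38 ft: A R^(2/3) = 23.35 — ≈ 23.3.

y_n = 3.38 ft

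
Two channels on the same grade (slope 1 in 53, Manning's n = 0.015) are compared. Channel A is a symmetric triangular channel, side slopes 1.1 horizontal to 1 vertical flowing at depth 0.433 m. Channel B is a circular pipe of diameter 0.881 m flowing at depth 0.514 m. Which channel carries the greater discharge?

Channel A: For a triangular section with side slope z = 1.1: A = zy² = 1.1×0.433² = 0.2062 m²; P = 2y√(1+z²) = 2×0.433×1.487 = 1.287 m. Hydraulic radius R = A/P = 0.2062/1.287 = 0.1602 m. Q_A = (1/0.015)·0.2062·0.1602^(2/3)·√0.01887 = 0.5571 m³/s.
Channel B: For a circular section of diameter D = 0.881 m at depth y = 0.514 m, the central angle is θ = 2 arccos(1 − 2y/D) = 3.477 rad. Then A = (D²/8)(θ − sin θ) = 0.3692 m² and P = Dθ/2 = 1.532 m. Hydraulic radius R = A/P = 0.3692/1.532 = 0.2411 m. Q_B = (1/0.015)·0.3692·0.2411^(2/3)·√0.01887 = 1.31 m³/s.
Q_A = 0.5571 m³/s vs Q_B = 1.31 m³/s, so channel B carries more.

channel B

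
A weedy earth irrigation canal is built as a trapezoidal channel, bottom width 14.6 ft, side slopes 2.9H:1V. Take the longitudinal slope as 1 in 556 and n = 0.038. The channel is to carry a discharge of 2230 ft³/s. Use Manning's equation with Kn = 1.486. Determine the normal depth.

Manning's equation rearranged: A R^(2/3) = nQ / (1.486·√S) = 0.038 × 2230 / (1.486 × √0.001799) = 1345.
Try y = 10.7 ft: A R^(2/3) = 1627 — over.
Try y = 8.13 ft: A R^(2/3) = 884.9 — short.
Try y = 9.83 ft: A R^(2/3) = 1345 — ≈ 1345.

y_n = 9.83 ft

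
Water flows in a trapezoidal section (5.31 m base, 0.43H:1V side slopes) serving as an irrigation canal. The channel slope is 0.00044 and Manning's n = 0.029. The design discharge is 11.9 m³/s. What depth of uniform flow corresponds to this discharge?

y_n = 2.16 m

Manning's equation rearranged: A R^(2/3) = nQ / (1·√S) = 0.029 × 11.9 / (√0.00044) = 16.45.
Trying y = 2.51 m: A R^(2/3) = 20.91 — too large.
Trying y = 1.71 m: A R^(2/3) = 11.31 — too small.
Trying y = 2.16 m: A R^(2/3) = 16.43 — ≈ 16.45.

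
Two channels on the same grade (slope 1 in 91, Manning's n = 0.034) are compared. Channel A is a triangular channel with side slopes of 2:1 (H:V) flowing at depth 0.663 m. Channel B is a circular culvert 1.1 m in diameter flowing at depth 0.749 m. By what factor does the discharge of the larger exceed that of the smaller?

Channel A: For a triangular section with side slope z = 2: A = zy² = 2×0.663² = 0.8791 m²; P = 2y√(1+z²) = 2×0.663×2.236 = 2.965 m. Hydraulic radius R = A/P = 0.8791/2.965 = 0.2965 m. Q_A = (1/0.034)·0.8791·0.2965^(2/3)·√0.01099 = 1.205 m³/s.
Channel B: For a circular section of diameter D = 1.1 m at depth y = 0.749 m, the central angle is θ = 2 arccos(1 − 2y/D) = 3.882 rad. Then A = (D²/8)(θ − sin θ) = 0.6892 m² and P = Dθ/2 = 2.135 m. Hydraulic radius R = A/P = 0.6892/2.135 = 0.3228 m. Q_B = (1/0.034)·0.6892·0.3228^(2/3)·√0.01099 = 0.9999 m³/s.
The larger discharge is 1.205 m³/s and the smaller is 0.9999 m³/s; the ratio is 1.21.

1.21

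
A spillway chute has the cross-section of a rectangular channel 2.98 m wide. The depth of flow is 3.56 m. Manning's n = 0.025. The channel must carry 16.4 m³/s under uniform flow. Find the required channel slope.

Flow area A = b·y = 2.98 × 3.56 = 10.61 m². Wetted perimeter P = b + 2y = 2.98 + 2×3.56 = 10.1 m.
Hydraulic radius R = A/P = 10.61/10.1 = 1.05 m.
From Manning's equation, S = [nQ / (1 A R^(2/3))]² = [0.025 × 16.4 / (1 × 10.61 × 1.05^(2/3))]² = 0.0014.

S = 0.0014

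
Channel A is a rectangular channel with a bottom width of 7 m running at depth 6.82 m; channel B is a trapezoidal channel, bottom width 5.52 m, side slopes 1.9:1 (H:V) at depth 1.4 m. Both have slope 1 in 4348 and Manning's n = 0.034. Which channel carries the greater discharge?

Channel A: Flow area A = b·y = 7 × 6.82 = 47.74 m². Wetted perimeter P = b + 2y = 7 + 2×6.82 = 20.64 m. Hydraulic radius R = A/P = 47.74/20.64 = 2.313 m. Q_A = (1/0.034)·47.74·2.313^(2/3)·√0.00023 = 37.24 m³/s.
Channel B: With bottom width b = 5.52 m and side slope z = 1.9: A = (b + zy)y = (5.52 + 1.9×1.4)×1.4 = 11.45 m²; P = b + 2y√(1+z²) = 5.52 + 2×1.4×2.147 = 11.53 m. Hydraulic radius R = A/P = 11.45/11.53 = 0.9931 m. Q_B = (1/0.034)·11.45·0.9931^(2/3)·√0.00023 = 5.084 m³/s.
Q_A = 37.24 m³/s vs Q_B = 5.084 m³/s, so channel A carries more.

channel A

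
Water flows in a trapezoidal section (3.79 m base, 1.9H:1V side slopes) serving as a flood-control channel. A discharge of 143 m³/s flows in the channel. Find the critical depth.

At critical depth, Q² T / (g A³) = 1, i.e. A³/T = Q²/g = 143²/9.81 = 2085.
Trying y = 2.89 m: A³/T = 1306 — short.
Trying y = 3.64 m: A³/T = 3358 — over.
Trying y = 3.24 m: A³/T = 2078 — close enough.

y_c = 3.24 m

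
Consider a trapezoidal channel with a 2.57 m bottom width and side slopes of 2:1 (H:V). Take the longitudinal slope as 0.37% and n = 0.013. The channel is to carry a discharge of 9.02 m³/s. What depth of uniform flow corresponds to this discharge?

y_n = 0.743 m

Manning's equation rearranged: A R^(2/3) = nQ / (1·√S) = 0.013 × 9.02 / (√0.0037) = 1.928.
At y = 0.549 m: A R^(2/3) = 1.095 — too small.
At y = 0.743 m: A R^(2/3) = 1.927 — close enough.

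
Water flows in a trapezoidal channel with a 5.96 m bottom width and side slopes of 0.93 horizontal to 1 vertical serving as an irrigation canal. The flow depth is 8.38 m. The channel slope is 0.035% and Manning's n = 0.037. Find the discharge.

With bottom width b = 5.96 m and side slope z = 0.93: A = (b + zy)y = (5.96 + 0.93×8.38)×8.38 = 115.3 m²; P = b + 2y√(1+z²) = 5.96 + 2×8.38×1.366 = 28.85 m.
Hydraulic radius R = A/P = 115.3/28.85 = 3.995 m.
Manning's equation: Q = (1/n) A R^(2/3) S^(1/2) = (1/0.037) × 115.3 × 3.995^(2/3) × 0.00035^(1/2) = 147 m³/s.

Q = 147 m³/s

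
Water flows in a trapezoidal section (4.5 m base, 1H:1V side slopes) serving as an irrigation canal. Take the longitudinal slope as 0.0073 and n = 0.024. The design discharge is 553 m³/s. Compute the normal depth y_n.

y_n = 6.55 m

Manning's equation rearranged: A R^(2/3) = nQ / (1·√S) = 0.024 × 553 / (√0.0073) = 155.3.
Trying y = 5.52 m: A R^(2/3) = 108.6 — low.
Trying y = 7.12 m: A R^(2/3) = 185.5 — high.
Trying y = 6.55 m: A R^(2/3) = 155.3 — close enough.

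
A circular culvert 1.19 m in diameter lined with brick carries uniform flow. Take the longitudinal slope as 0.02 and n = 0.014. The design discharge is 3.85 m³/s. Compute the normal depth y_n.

Manning's equation rearranged: A R^(2/3) = nQ / (1·√S) = 0.014 × 3.85 / (√0.02) = 0.3811.
At y = 0.58 m: A R^(2/3) = 0.2373 — too small.
At y = 0.783 m: A R^(2/3) = 0.3815 — close enough.

y_n = 0.783 m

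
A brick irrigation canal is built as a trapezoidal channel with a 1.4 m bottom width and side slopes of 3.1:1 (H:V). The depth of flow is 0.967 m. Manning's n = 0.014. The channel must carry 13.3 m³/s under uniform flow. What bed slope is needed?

S = 0.00423

With bottom width b = 1.4 m and side slope z = 3.1: A = (b + zy)y = (1.4 + 3.1×0.967)×0.967 = 4.253 m²; P = b + 2y√(1+z²) = 1.4 + 2×0.967×3.257 = 7.7 m.
Hydraulic radius R = A/P = 4.253/7.7 = 0.5523 m.
From Manning's equation, S = [nQ / (1 A R^(2/3))]² = [0.014 × 13.3 / (1 × 4.253 × 0.5523^(2/3))]² = 0.00423.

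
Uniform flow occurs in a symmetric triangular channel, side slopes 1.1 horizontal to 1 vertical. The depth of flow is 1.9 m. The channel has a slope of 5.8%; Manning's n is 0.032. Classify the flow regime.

supercritical

For a triangular section with side slope z = 1.1: A = zy² = 1.1×1.9² = 3.971 m²; P = 2y√(1+z²) = 2×1.9×1.487 = 5.649 m.
Hydraulic radius R = A/P = 3.971/5.649 = 0.7029 m.
V = (1/n) R^(2/3) √S = (1/0.032) × 0.7029^(2/3) × √0.058 = 5.95 m/s. Hydraulic depth D_h = A/T = 3.971/4.18 = 0.95 m.
Froude number Fr = V/√(g·D_h) = 5.95/√(9.81×0.95) = 1.95, which is greater than 1, so the flow is supercritical.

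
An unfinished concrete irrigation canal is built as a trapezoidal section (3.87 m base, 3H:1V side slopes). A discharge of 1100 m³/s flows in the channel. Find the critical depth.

y_c = 7.11 m

At critical depth, Q² T / (g A³) = 1, i.e. A³/T = Q²/g = 1100²/9.81 = 123300.
Try y = 9.08 m: A³/T = 386300 — too large.
Try y = 6.07 m: A³/T = 59750 — too small.
Try y = 7.11 m: A³/T = 123600 — matches.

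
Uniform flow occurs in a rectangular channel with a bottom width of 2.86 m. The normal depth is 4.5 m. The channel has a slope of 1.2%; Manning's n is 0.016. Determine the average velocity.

Flow area A = b·y = 2.86 × 4.5 = 12.87 m². Wetted perimeter P = b + 2y = 2.86 + 2×4.5 = 11.86 m.
Hydraulic radius R = A/P = 12.87/11.86 = 1.085 m.
From Manning's equation, V = (1/n) R^(2/3) S^(1/2) = (1/0.016) × 1.085^(2/3) × 0.012^(1/2) = 7.23 m/s.

V = 7.23 m/s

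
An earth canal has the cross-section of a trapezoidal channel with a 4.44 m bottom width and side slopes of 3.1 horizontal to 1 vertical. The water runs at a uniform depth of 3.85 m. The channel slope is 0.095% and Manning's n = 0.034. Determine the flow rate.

With bottom width b = 4.44 m and side slope z = 3.1: A = (b + zy)y = (4.44 + 3.1×3.85)×3.85 = 63.04 m²; P = b + 2y√(1+z²) = 4.44 + 2×3.85×3.257 = 29.52 m.
Hydraulic radius R = A/P = 63.04/29.52 = 2.136 m.
Manning's equation: Q = (1/n) A R^(2/3) S^(1/2) = (1/0.034) × 63.04 × 2.136^(2/3) × 0.00095^(1/2) = 94.8 m³/s.

Q = 94.8 m³/s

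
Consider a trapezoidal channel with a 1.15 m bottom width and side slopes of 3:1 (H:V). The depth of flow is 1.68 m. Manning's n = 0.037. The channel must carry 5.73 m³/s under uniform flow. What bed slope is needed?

With bottom width b = 1.15 m and side slope z = 3: A = (b + zy)y = (1.15 + 3×1.68)×1.68 = 10.4 m²; P = b + 2y√(1+z²) = 1.15 + 2×1.68×3.162 = 11.78 m.
Hydraulic radius R = A/P = 10.4/11.78 = 0.8831 m.
From Manning's equation, S = [nQ / (1 A R^(2/3))]² = [0.037 × 5.73 / (1 × 10.4 × 0.8831^(2/3))]² = 0.000491.

S = 0.000491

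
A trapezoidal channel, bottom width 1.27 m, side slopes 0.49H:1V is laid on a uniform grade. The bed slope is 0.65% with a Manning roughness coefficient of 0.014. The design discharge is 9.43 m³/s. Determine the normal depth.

y_n = 1.25 m

Manning's equation rearranged: A R^(2/3) = nQ / (1·√S) = 0.014 × 9.43 / (√0.0065) = 1.638.
At y = 1.43 m: A R^(2/3) = 2.077 — over.
At y = 0.875 m: A R^(2/3) = 0.888 — short.
At y = 1.25 m: A R^(2/3) = 1.637 — matches.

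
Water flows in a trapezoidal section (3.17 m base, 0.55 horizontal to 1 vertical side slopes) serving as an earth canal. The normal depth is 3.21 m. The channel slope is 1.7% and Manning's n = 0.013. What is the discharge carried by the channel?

With bottom width b = 3.17 m and side slope z = 0.55: A = (b + zy)y = (3.17 + 0.55×3.21)×3.21 = 15.84 m²; P = b + 2y√(1+z²) = 3.17 + 2×3.21×1.141 = 10.5 m.
Hydraulic radius R = A/P = 15.84/10.5 = 1.509 m.
Manning's equation: Q = (1/n) A R^(2/3) S^(1/2) = (1/0.013) × 15.84 × 1.509^(2/3) × 0.017^(1/2) = 209 m³/s.

Q = 209 m³/s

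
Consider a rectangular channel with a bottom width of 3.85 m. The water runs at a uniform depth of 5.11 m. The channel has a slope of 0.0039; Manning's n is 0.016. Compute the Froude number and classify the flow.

Flow area A = b·y = 3.85 × 5.11 = 19.67 m². Wetted perimeter P = b + 2y = 3.85 + 2×5.11 = 14.07 m.
Hydraulic radius R = A/P = 19.67/14.07 = 1.398 m.
V = (1/n) R^(2/3) √S = (1/0.016) × 1.398^(2/3) × √0.0039 = 4.881 m/s. Hydraulic depth D_h = A/T = 19.67/3.85 = 5.11 m.
Froude number Fr = V/√(g·D_h) = 4.881/√(9.81×5.11) = 0.689, which is less than 1, so the flow is subcritical.

subcritical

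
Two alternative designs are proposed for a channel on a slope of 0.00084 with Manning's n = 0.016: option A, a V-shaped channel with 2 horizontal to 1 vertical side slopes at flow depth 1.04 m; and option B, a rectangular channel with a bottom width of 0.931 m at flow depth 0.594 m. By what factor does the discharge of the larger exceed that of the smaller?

Channel A: For a triangular section with side slope z = 2: A = zy² = 2×1.04² = 2.163 m²; P = 2y√(1+z²) = 2×1.04×2.236 = 4.651 m. Hydraulic radius R = A/P = 2.163/4.651 = 0.4651 m. Q_A = (1/0.016)·2.163·0.4651^(2/3)·√0.00084 = 2.352 m³/s.
Channel B: Flow area A = b·y = 0.931 × 0.594 = 0.553 m². Wetted perimeter P = b + 2y = 0.931 + 2×0.594 = 2.119 m. Hydraulic radius R = A/P = 0.553/2.119 = 0.261 m. Q_B = (1/0.016)·0.553·0.261^(2/3)·√0.00084 = 0.4091 m³/s.
The larger discharge is 2.352 m³/s and the smaller is 0.4091 m³/s; the ratio is 5.75.

5.75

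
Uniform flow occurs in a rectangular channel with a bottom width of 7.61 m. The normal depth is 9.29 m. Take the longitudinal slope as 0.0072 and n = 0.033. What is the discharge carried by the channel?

Q = 352 m³/s

Flow area A = b·y = 7.61 × 9.29 = 70.7 m². Wetted perimeter P = b + 2y = 7.61 + 2×9.29 = 26.19 m.
Hydraulic radius R = A/P = 70.7/26.19 = 2.699 m.
Manning's equation: Q = (1/n) A R^(2/3) S^(1/2) = (1/0.033) × 70.7 × 2.699^(2/3) × 0.0072^(1/2) = 352 m³/s.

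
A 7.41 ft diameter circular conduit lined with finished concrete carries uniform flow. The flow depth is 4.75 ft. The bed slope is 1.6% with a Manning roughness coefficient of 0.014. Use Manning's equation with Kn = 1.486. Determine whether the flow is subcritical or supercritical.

For a circular section of diameter D = 7.41 ft at depth y = 4.75 ft, the central angle is θ = 2 arccos(1 − 2y/D) = 3.713 rad. Then A = (D²/8)(θ − sin θ) = 29.2 ft² and P = Dθ/2 = 13.76 ft.
Hydraulic radius R = A/P = 29.2/13.76 = 2.122 ft.
V = (1.486/n) R^(2/3) √S = (1.486/0.014) × 2.122^(2/3) × √0.016 = 22.17 ft/s. Hydraulic depth D_h = A/T = 29.2/7.109 = 4.108 ft.
Froude number Fr = V/√(g·D_h) = 22.17/√(32.2×4.108) = 1.93, which is greater than 1, so the flow is supercritical.

supercritical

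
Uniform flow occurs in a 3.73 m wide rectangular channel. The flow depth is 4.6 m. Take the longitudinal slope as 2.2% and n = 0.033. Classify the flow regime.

subcritical

Flow area A = b·y = 3.73 × 4.6 = 17.16 m². Wetted perimeter P = b + 2y = 3.73 + 2×4.6 = 12.93 m.
Hydraulic radius R = A/P = 17.16/12.93 = 1.327 m.
V = (1/n) R^(2/3) √S = (1/0.033) × 1.327^(2/3) × √0.022 = 5.428 m/s. Hydraulic depth D_h = A/T = 17.16/3.73 = 4.6 m.
Froude number Fr = V/√(g·D_h) = 5.428/√(9.81×4.6) = 0.808, which is less than 1, so the flow is subcritical.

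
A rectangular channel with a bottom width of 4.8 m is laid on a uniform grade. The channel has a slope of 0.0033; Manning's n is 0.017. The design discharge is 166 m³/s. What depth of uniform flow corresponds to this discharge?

Manning's equation rearranged: A R^(2/3) = nQ / (1·√S) = 0.017 × 166 / (√0.0033) = 49.12.
At y = 7.79 m: A R^(2/3) = 56.04 — over.
At y = 5.86 m: A R^(2/3) = 40.11 — short.
At y = 6.96 m: A R^(2/3) = 49.15 — matches.

y_n = 6.96 m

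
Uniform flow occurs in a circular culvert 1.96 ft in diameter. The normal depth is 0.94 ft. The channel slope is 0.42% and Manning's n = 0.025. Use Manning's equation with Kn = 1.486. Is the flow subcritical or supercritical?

For a circular section of diameter D = 1.96 ft at depth y = 0.94 ft, the central angle is θ = 2 arccos(1 − 2y/D) = 3.06 rad. Then A = (D²/8)(θ − sin θ) = 1.43 ft² and P = Dθ/2 = 2.999 ft.
Hydraulic radius R = A/P = 1.43/2.999 = 0.4769 ft.
V = (1.486/n) R^(2/3) √S = (1.486/0.025) × 0.4769^(2/3) × √0.0042 = 2.352 ft/s. Hydraulic depth D_h = A/T = 1.43/1.958 = 0.7303 ft.
Froude number Fr = V/√(g·D_h) = 2.352/√(32.2×0.7303) = 0.485, which is less than 1, so the flow is subcritical.

subcritical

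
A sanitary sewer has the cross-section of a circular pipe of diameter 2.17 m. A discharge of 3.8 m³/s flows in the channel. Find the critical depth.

At critical depth, Q² T / (g A³) = 1, i.e. A³/T = Q²/g = 3.8²/9.81 = 1.472.
Trying y = 0.704 m: A³/T = 0.5532 — low.
Trying y = 0.908 m: A³/T = 1.474 — close enough.

y_c = 0.908 m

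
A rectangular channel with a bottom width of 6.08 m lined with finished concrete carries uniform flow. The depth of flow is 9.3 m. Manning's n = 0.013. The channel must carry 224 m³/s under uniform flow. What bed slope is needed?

Flow area A = b·y = 6.08 × 9.3 = 56.54 m². Wetted perimeter P = b + 2y = 6.08 + 2×9.3 = 24.68 m.
Hydraulic radius R = A/P = 56.54/24.68 = 2.291 m.
From Manning's equation, S = [nQ / (1 A R^(2/3))]² = [0.013 × 224 / (1 × 56.54 × 2.291^(2/3))]² = 0.000878.

S = 0.000878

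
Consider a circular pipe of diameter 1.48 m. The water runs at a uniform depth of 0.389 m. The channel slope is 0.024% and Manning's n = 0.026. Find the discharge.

Q = 0.0799 m³/s

For a circular section of diameter D = 1.48 m at depth y = 0.389 m, the central angle is θ = 2 arccos(1 − 2y/D) = 2.153 rad. Then A = (D²/8)(θ − sin θ) = 0.3609 m² and P = Dθ/2 = 1.593 m.
Hydraulic radius R = A/P = 0.3609/1.593 = 0.2265 m.
Manning's equation: Q = (1/n) A R^(2/3) S^(1/2) = (1/0.026) × 0.3609 × 0.2265^(2/3) × 0.00024^(1/2) = 0.0799 m³/s.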